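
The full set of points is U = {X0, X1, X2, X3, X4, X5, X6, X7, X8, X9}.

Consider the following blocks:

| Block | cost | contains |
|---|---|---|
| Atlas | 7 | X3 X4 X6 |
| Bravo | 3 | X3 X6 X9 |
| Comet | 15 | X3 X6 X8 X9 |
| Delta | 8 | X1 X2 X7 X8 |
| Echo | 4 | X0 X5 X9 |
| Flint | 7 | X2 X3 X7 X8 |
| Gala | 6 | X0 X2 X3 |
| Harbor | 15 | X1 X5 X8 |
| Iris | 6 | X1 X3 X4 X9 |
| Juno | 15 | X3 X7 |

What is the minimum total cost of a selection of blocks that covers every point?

19

Atlas, Delta, Echo together cover every point (Atlas ∪ Delta ∪ Echo = {X0, X1, X2, X3, X4, X5, X6, X7, X8, X9}); total cost 7 + 8 + 4 = 19.
The greedy pick Bravo, Delta, Echo, Iris costs 21; no covering selection beats 19.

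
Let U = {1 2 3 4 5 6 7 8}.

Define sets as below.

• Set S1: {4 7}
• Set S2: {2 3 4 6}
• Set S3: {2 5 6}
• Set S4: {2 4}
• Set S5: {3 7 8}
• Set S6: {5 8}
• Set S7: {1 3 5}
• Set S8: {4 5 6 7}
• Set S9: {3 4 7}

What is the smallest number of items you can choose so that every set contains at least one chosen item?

3

H = {4, 5, 7} meets every set (each contains at least one member of H), and |H| = 3.
No choice of 2 items meets every set, so 3 is the minimum.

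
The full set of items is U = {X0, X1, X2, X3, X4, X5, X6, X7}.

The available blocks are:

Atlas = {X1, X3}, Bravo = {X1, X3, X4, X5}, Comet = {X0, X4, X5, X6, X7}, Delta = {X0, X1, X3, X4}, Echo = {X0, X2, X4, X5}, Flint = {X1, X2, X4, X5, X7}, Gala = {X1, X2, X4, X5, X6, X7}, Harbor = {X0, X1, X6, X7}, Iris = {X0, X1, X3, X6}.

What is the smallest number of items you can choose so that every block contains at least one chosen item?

Take H = {X1, X5}. Each listed block contains at least one of these, so H is a hitting set of size 2.
The blocks Atlas, Echo are pairwise disjoint, so any hitting set needs a separate item for each — at least 2. Hence 2 is optimal.

2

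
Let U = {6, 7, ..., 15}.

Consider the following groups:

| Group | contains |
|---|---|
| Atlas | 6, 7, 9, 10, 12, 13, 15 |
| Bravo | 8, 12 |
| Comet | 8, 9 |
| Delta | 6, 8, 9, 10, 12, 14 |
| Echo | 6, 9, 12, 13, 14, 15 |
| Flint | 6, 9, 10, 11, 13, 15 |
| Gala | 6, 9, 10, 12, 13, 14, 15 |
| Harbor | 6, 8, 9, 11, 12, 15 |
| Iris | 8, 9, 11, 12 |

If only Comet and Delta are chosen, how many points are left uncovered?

4

Union of Comet, Delta = {6, 8, 9, 10, 12, 14}.
Not covered: 7, 11, 13, 15 — 4 points.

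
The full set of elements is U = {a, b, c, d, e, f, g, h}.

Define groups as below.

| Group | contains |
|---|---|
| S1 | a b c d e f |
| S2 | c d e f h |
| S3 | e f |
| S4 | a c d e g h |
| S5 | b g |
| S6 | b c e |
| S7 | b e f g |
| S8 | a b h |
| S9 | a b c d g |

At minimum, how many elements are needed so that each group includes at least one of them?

T = {b, e} meets every group (each contains at least one member of T), and |T| = 2.
The groups S2, S5 are pairwise disjoint, so any hitting set needs a separate element for each — at least 2. Hence 2 is optimal.

2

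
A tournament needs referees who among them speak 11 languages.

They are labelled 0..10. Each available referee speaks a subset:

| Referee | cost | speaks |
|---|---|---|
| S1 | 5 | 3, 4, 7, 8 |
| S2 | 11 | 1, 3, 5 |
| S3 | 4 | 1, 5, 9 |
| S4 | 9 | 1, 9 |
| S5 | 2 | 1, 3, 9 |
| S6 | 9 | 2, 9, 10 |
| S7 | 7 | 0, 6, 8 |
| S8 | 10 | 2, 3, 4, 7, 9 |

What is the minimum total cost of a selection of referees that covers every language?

S1, S3, S6, S7 together cover every language (S1 ∪ S3 ∪ S6 ∪ S7 = {0, 1, 2, 3, 4, 5, 6, 7, 8, 9, 10}); total cost 5 + 4 + 9 + 7 = 25.
The greedy pick S5, S1, S7, S3, S6 costs 27; no covering selection beats 25.

25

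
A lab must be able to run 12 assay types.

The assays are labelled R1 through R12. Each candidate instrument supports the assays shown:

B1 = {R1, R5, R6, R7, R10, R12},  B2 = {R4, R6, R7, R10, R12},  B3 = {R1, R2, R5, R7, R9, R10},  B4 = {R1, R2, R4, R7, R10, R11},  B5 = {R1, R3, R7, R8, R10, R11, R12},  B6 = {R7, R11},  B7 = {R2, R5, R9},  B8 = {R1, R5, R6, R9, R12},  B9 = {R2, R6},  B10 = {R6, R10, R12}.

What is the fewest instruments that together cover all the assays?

3

B2 and B3 and B5 together: B2 ∪ B3 ∪ B5 = {R1, R2, R3, R4, R5, R6, R7, R8, R9, R10, R11, R12} — every assay is covered.
Only B5 contains R3, so B5 is forced; the remaining 5 assays need at least 2 more instruments (each remaining instrument adds at most 3) — so at least 3 instruments are needed, and 3 is optimal.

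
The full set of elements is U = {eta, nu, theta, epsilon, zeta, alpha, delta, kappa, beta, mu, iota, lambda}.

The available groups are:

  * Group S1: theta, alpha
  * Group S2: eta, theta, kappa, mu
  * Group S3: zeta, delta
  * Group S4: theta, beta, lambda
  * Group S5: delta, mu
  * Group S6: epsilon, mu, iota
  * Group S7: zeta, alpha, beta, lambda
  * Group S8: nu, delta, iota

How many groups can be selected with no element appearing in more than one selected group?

3

S3, S4, S6 are pairwise disjoint (S3={zeta,delta}; S4={theta,beta,lambda}; S6={epsilon,mu,iota}).
Every remaining group overlaps one of these, and no 4 of the listed groups are pairwise disjoint, so 3 is the maximum.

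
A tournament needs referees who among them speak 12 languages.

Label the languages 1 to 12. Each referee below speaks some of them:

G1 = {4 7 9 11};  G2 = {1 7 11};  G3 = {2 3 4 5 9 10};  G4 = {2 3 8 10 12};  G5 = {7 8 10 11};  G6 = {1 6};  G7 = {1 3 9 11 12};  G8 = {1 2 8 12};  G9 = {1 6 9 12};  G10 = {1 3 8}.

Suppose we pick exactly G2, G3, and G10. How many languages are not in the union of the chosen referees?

Union of G2, G3, G10 = {1, 2, 3, 4, 5, 7, 8, 9, 10, 11}.
Not covered: 6, 12 — 2 languages.

2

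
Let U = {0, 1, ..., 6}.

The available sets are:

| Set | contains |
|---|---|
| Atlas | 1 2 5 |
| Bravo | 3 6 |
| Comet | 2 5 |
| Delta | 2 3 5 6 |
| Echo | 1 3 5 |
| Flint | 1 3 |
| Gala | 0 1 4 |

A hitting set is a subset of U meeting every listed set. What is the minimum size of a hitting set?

Take H = {1, 3, 5}. Each listed set contains at least one of these, so H is a hitting set of size 3.
The sets Bravo, Comet, Gala are pairwise disjoint, so any hitting set needs a separate element for each — at least 3. Hence 3 is optimal.

3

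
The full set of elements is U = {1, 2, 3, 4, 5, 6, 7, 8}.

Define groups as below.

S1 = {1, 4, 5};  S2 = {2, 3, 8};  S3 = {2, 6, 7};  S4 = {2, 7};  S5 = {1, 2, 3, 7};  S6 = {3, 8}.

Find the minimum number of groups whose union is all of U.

3

S1 and S3 and S6 together: S1 ∪ S3 ∪ S6 = {1, 2, 3, 4, 5, 6, 7, 8} — every element is covered.
Only S1 contains 4, so S1 is forced; the remaining 5 elements need at least 2 more groups (each remaining group adds at most 3) — so at least 3 groups are needed, and 3 is optimal.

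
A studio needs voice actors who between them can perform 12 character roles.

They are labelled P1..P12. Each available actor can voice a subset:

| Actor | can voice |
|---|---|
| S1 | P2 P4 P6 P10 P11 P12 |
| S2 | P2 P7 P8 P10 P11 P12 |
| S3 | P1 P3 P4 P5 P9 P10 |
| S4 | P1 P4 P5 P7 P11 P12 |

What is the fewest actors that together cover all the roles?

3

Take {S1, S2, S3}. Their union is {P1, P2, P3, P4, P5, P6, P7, P8, P9, P10, P11, P12}, which is all 12 roles.
Only S3 contains P3, so S3 is forced; the remaining 6 roles need at least 2 more actors (each remaining actor adds at most 5) — so at least 3 actors are needed, and 3 is optimal.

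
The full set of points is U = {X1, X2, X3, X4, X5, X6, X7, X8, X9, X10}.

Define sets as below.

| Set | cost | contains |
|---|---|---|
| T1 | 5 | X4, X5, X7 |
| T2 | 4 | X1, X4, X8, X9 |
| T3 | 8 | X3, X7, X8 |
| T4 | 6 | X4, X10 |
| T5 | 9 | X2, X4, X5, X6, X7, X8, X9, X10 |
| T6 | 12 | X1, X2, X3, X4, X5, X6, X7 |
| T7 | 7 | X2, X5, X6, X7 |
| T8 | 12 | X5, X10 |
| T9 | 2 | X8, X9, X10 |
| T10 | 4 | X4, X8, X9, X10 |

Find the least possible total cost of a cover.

14

T6, T9 together cover every point (T6 ∪ T9 = {X1, X2, X3, X4, X5, X6, X7, X8, X9, X10}); total cost 12 + 2 = 14.
The greedy pick T9, T1, T6 costs 19; no covering selection beats 14.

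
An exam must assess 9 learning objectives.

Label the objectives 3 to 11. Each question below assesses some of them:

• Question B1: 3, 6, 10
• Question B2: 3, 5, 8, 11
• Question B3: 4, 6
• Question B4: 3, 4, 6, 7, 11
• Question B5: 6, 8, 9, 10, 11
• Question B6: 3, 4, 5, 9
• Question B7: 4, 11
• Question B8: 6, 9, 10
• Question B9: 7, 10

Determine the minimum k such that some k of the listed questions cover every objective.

B2 and B4 and B5 together: B2 ∪ B4 ∪ B5 = {3, 4, 5, 6, 7, 8, 9, 10, 11} — every objective is covered.
No 2 of the 9 questions cover everything (all 36 combinations miss at least one objective), so 3 is optimal.

3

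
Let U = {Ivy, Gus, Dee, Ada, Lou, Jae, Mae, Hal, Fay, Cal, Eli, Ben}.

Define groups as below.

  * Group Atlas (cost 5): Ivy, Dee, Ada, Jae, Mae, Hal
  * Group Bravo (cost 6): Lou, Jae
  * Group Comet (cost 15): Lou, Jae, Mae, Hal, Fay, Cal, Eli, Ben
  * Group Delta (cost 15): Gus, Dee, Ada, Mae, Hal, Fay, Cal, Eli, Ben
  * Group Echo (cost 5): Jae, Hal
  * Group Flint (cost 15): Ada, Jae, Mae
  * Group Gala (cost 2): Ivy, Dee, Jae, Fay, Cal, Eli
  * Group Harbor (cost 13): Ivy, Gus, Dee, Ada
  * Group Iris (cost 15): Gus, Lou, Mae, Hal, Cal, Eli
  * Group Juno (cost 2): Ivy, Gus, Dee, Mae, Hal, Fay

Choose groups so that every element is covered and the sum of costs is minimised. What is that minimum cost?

Atlas, Comet, Juno together cover every element (Atlas ∪ Comet ∪ Juno = {Ivy, Gus, Dee, Ada, Lou, Jae, Mae, Hal, Fay, Cal, Eli, Ben}); total cost 5 + 15 + 2 = 22.
The greedy pick Gala, Juno, Atlas, Bravo, Comet costs 30; no covering selection beats 22.

22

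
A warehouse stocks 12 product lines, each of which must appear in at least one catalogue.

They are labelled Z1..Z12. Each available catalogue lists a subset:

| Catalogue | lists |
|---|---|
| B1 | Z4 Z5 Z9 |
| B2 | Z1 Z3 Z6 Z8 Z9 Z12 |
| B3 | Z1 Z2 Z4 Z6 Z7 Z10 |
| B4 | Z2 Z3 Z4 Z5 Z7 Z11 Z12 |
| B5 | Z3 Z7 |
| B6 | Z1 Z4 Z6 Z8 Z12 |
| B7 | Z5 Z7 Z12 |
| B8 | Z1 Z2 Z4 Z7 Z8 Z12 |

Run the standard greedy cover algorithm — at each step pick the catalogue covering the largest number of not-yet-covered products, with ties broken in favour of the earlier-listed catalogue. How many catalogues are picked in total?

Greedy: pick B4 (covers 7 new) → pick B2 (covers 4 new) → pick B3 (covers 1 new). Total picks: 3.

3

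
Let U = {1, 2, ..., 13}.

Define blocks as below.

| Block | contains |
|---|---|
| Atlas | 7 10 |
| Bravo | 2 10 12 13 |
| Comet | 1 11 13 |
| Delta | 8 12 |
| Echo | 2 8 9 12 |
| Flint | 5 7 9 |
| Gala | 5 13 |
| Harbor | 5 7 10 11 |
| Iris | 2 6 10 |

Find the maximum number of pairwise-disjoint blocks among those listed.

Comet, Delta, Flint, Iris are pairwise disjoint (Comet={1,11,13}; Delta={8,12}; Flint={5,7,9}; Iris={2,6,10}).
Every remaining block overlaps one of these, and no 5 of the listed blocks are pairwise disjoint, so 4 is the maximum.

4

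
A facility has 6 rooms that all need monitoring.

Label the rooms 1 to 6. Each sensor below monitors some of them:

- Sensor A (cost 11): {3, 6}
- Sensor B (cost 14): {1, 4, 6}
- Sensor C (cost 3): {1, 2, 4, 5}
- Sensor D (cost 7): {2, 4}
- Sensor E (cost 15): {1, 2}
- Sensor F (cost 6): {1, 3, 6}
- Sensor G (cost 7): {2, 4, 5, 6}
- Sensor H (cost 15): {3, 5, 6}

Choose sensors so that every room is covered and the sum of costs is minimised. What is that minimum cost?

9

C, F together cover every room (C ∪ F = {1, 2, 3, 4, 5, 6}); total cost 3 + 6 = 9.
No covering selection has total cost below 9.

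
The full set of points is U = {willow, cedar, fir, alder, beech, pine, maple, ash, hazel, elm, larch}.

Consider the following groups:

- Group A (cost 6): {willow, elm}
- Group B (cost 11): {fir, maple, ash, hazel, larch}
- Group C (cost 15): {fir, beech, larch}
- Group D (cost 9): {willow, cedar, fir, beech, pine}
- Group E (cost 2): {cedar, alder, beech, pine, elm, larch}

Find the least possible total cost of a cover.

A, B, E together cover every point (A ∪ B ∪ E = {willow, cedar, fir, alder, beech, pine, maple, ash, hazel, elm, larch}); total cost 6 + 11 + 2 = 19.
No covering selection has total cost below 19.

19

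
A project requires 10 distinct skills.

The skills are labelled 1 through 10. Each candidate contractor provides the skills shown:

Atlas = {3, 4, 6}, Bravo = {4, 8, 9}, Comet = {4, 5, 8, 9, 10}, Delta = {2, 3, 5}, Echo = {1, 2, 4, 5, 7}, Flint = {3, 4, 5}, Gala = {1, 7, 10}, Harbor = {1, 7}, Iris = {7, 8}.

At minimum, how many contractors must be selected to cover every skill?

3

Take {Atlas, Comet, Echo}. Their union is {1, 2, 3, 4, 5, 6, 7, 8, 9, 10}, which is all 10 skills.
Only Atlas contains 6, so Atlas is forced; the remaining 7 skills need at least 2 more contractors (each remaining contractor adds at most 4) — so at least 3 contractors are needed, and 3 is optimal.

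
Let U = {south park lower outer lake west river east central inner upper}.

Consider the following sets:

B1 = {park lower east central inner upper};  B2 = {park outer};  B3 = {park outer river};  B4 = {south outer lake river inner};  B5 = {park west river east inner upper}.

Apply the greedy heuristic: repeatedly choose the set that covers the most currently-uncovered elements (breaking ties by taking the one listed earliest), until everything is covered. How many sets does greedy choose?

Greedy: pick B1 (covers 6 new) → pick B4 (covers 4 new) → pick B5 (covers 1 new). Total picks: 3.

3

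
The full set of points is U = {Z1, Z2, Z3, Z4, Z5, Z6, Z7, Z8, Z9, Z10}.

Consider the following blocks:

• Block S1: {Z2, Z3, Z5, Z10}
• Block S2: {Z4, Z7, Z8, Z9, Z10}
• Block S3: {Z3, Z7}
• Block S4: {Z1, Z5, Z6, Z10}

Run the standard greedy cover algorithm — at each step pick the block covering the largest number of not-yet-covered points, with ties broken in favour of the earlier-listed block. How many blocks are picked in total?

3

Greedy: pick S2 (covers 5 new) → pick S1 (covers 3 new) → pick S4 (covers 2 new). Total picks: 3.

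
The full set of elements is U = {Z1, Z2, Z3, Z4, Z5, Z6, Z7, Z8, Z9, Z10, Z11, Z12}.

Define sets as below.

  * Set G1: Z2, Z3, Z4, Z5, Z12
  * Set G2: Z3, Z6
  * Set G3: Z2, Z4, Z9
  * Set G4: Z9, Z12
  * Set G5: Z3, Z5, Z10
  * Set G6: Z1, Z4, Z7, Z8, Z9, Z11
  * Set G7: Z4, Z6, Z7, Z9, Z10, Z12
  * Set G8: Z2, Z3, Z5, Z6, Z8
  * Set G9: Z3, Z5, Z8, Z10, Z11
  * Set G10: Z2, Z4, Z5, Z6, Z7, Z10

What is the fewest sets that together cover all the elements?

G1, G6, and G10 cover everything between them: the union {Z1, Z2, Z3, Z4, Z5, Z6, Z7, Z8, Z9, Z10, Z11, Z12} is all of U.
Only G6 contains Z1, so G6 is forced; the remaining 6 elements need at least 2 more sets (each remaining set adds at most 4) — so at least 3 sets are needed, and 3 is optimal.

3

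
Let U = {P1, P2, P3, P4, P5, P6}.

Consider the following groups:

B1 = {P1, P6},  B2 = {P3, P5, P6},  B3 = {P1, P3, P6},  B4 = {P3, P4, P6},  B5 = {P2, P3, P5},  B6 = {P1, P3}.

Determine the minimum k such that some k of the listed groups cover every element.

B3 and B4 and B5 together: B3 ∪ B4 ∪ B5 = {P1, P2, P3, P4, P5, P6} — every element is covered.
Only B5 contains P2, so B5 is forced; the remaining 3 elements need at least 2 more groups (each remaining group adds at most 2) — so at least 3 groups are needed, and 3 is optimal.

3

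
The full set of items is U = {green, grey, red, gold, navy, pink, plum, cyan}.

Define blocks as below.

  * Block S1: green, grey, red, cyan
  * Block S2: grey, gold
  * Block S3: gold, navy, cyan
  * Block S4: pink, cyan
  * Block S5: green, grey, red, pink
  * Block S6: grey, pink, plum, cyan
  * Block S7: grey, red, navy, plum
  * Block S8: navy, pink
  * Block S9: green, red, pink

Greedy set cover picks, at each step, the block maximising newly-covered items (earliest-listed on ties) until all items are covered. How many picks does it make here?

Greedy: pick S1 (covers 4 new) → pick S3 (covers 2 new) → pick S6 (covers 2 new). Total picks: 3.

3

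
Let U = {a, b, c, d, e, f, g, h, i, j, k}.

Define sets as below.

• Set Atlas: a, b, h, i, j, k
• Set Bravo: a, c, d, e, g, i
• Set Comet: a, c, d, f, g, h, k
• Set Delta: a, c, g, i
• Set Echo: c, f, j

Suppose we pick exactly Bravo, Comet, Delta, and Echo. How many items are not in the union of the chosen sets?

1

Union of Bravo, Comet, Delta, Echo = {a, c, d, e, f, g, h, i, j, k}.
Not covered: b — 1 item.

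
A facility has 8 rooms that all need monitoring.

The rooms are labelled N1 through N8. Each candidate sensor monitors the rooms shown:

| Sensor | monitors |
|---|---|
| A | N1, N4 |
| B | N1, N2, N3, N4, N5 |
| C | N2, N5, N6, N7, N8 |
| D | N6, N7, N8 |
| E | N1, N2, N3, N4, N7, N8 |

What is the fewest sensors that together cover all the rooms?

2

Take {C, E}. Their union is {N1, N2, N3, N4, N5, N6, N7, N8}, which is all 8 rooms.
No single sensor has all 8 rooms (the largest, E, has 6), so 2 is optimal.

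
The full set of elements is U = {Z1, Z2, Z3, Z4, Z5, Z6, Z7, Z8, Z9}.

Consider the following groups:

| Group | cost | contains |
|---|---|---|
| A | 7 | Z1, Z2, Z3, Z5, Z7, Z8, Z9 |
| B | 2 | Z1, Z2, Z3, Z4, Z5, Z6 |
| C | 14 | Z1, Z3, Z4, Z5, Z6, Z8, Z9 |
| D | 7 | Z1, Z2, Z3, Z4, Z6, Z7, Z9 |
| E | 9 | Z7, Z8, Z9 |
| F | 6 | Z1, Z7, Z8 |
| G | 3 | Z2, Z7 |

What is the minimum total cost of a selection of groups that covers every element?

9

A, B together cover every element (A ∪ B = {Z1, Z2, Z3, Z4, Z5, Z6, Z7, Z8, Z9}); total cost 7 + 2 = 9.
No covering selection has total cost below 9.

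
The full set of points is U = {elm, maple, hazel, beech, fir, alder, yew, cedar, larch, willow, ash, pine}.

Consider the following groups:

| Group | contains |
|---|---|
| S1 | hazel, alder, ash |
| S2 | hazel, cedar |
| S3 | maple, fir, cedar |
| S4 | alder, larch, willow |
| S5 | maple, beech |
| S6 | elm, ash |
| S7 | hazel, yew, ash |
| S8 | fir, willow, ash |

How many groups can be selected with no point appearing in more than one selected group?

4

S2, S4, S5, S6 are pairwise disjoint (S2={hazel,cedar}; S4={alder,larch,willow}; S5={maple,beech}; S6={elm,ash}).
Every remaining group overlaps one of these, and no 5 of the listed groups are pairwise disjoint, so 4 is the maximum.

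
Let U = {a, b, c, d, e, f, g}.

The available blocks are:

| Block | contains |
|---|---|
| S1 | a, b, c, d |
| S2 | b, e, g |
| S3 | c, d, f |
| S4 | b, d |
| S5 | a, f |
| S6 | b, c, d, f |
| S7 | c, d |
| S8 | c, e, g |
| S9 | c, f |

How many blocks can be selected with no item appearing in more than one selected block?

3

S2, S5, S7 are pairwise disjoint (S2={b,e,g}; S5={a,f}; S7={c,d}).
Every remaining block overlaps one of these, and no 4 of the listed blocks are pairwise disjoint, so 3 is the maximum.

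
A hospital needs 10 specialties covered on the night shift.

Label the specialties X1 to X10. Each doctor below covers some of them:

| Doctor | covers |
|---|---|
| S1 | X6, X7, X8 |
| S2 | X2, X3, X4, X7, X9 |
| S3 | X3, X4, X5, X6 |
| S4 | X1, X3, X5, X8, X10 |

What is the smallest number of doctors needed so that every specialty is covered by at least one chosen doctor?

3

Take {S2, S3, S4}. Their union is {X1, X2, X3, X4, X5, X6, X7, X8, X9, X10}, which is all 10 specialties.
Only S4 contains X1, so S4 is forced; the remaining 5 specialties need at least 2 more doctors (each remaining doctor adds at most 4) — so at least 3 doctors are needed, and 3 is optimal.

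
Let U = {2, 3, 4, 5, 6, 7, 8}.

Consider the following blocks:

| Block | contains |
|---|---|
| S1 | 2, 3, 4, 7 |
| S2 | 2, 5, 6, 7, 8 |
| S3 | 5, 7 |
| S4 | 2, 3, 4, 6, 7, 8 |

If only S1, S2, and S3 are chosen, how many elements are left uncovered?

0

Union of S1, S2, S3 = {2, 3, 4, 5, 6, 7, 8} — that's every element, so 0 are uncovered.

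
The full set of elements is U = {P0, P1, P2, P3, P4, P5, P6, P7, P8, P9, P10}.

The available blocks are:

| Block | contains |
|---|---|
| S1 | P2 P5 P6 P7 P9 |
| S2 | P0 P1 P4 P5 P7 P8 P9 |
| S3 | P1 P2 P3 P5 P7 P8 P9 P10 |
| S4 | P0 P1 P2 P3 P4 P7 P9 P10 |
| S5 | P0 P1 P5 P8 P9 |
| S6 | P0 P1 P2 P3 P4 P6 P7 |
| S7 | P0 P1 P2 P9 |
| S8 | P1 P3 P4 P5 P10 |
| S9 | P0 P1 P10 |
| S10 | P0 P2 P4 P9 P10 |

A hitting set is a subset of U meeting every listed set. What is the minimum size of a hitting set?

The 2 elements {P1, P2} hit every block.
The blocks S1, S9 are pairwise disjoint, so any hitting set needs a separate element for each — at least 2. Hence 2 is optimal.

2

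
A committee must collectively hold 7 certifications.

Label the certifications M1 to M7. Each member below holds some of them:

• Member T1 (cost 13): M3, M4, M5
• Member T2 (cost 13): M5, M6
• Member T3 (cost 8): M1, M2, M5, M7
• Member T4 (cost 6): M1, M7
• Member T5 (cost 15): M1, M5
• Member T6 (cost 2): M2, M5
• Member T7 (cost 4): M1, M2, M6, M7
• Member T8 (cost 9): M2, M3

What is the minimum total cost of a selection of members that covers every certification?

17

T1, T7 together cover every certification (T1 ∪ T7 = {M1, M2, M3, M4, M5, M6, M7}); total cost 13 + 4 = 17.
The greedy pick T6, T7, T1 costs 19; no covering selection beats 17.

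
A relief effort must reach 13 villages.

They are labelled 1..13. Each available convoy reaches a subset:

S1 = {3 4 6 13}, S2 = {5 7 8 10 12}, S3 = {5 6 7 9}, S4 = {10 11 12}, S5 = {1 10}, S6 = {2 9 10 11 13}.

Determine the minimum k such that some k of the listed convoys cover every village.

S1 and S2 and S5 and S6 together: S1 ∪ S2 ∪ S5 ∪ S6 = {1, 2, 3, 4, 5, 6, 7, 8, 9, 10, 11, 12, 13} — every village is covered.
Only S5 contains 1, so S5 is forced; the remaining 11 villages need at least 3 more convoys (each remaining convoy adds at most 4) — so at least 4 convoys are needed, and 4 is optimal.

4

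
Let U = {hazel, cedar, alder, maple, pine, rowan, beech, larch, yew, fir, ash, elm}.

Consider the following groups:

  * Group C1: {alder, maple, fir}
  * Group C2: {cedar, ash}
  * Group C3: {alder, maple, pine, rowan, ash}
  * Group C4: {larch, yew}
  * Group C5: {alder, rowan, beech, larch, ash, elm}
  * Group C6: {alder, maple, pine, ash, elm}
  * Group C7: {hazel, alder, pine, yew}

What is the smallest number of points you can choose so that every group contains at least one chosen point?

Take H = {yew, fir, ash}. Each listed group contains at least one of these, so H is a hitting set of size 3.
The groups C1, C2, C4 are pairwise disjoint, so any hitting set needs a separate point for each — at least 3. Hence 3 is optimal.

3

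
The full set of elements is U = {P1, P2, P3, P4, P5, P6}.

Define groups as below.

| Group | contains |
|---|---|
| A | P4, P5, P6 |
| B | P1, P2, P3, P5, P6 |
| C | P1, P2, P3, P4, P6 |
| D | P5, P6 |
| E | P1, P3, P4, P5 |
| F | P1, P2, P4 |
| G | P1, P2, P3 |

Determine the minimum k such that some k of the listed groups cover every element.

2

A and C cover everything between them: the union {P1, P2, P3, P4, P5, P6} is all of U.
No single group has all 6 elements (the largest, B, has 5), so 2 is optimal.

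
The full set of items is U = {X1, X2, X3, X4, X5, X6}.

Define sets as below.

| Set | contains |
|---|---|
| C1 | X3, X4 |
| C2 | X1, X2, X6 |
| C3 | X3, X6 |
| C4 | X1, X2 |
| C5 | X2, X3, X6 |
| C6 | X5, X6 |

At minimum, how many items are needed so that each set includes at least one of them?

3

H = {X1, X4, X6} meets every set (each contains at least one member of H), and |H| = 3.
The sets C1, C4, C6 are pairwise disjoint, so any hitting set needs a separate item for each — at least 3. Hence 3 is optimal.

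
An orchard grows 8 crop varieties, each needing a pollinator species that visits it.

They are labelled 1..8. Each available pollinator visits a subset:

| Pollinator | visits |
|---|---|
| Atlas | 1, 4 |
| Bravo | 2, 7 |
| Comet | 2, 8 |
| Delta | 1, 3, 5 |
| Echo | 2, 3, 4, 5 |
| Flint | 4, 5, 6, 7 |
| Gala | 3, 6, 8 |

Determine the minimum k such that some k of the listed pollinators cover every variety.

3

Take {Comet, Delta, Flint}. Their union is {1, 2, 3, 4, 5, 6, 7, 8}, which is all 8 varieties.
No 2 of the 7 pollinators cover everything (all 21 combinations miss at least one variety), so 3 is optimal.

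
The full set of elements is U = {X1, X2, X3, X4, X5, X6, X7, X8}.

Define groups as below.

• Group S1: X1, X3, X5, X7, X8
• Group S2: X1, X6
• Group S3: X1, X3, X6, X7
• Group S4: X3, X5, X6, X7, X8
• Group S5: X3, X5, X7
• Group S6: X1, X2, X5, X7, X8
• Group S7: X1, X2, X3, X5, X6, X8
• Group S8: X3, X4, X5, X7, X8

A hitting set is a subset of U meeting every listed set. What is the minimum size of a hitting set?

2

H = {X1, X3} meets every group (each contains at least one member of H), and |H| = 2.
The groups S2, S5 are pairwise disjoint, so any hitting set needs a separate element for each — at least 2. Hence 2 is optimal.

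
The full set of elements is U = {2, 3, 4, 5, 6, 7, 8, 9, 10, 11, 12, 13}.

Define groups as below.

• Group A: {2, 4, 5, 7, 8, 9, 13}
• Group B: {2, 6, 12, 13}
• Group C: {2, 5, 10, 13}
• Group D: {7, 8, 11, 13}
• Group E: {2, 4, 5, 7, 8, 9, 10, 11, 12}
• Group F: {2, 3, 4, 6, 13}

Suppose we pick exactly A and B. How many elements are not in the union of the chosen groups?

3

Union of A, B = {2, 4, 5, 6, 7, 8, 9, 12, 13}.
Not covered: 3, 10, 11 — 3 elements.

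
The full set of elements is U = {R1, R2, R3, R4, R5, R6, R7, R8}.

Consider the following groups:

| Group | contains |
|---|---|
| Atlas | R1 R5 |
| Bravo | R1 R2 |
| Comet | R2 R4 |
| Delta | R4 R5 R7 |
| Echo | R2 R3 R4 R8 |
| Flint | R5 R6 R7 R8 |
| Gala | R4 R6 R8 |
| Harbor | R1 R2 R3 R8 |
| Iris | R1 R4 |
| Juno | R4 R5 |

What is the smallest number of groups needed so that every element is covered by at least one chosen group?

Take {Comet, Flint, Harbor}. Their union is {R1, R2, R3, R4, R5, R6, R7, R8}, which is all 8 elements.
No 2 of the 10 groups cover everything (all 45 combinations miss at least one element), so 3 is optimal.

3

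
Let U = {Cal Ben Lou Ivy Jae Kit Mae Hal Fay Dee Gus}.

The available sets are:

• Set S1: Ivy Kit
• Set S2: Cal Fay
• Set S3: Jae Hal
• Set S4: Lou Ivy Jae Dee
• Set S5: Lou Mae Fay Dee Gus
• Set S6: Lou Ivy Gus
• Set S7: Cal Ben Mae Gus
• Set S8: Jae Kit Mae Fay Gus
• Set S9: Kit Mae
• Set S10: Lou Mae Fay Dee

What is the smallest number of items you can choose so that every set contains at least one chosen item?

H = {Cal, Lou, Kit, Hal} meets every set (each contains at least one member of H), and |H| = 4.
The sets S2, S3, S6, S9 are pairwise disjoint, so any hitting set needs a separate item for each — at least 4. Hence 4 is optimal.

4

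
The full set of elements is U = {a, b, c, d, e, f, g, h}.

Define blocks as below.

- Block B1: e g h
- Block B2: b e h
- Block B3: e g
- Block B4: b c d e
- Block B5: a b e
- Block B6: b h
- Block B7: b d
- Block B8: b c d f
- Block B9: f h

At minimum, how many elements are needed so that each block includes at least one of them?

T = {d, e, h} meets every block (each contains at least one member of T), and |T| = 3.
The blocks B3, B7, B9 are pairwise disjoint, so any hitting set needs a separate element for each — at least 3. Hence 3 is optimal.

3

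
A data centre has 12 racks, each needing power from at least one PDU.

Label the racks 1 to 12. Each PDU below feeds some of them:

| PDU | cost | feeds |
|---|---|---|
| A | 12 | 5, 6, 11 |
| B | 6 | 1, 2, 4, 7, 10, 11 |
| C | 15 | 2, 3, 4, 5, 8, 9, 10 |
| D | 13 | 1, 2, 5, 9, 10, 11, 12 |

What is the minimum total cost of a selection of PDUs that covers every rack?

A, B, C, D together cover every rack (A ∪ B ∪ C ∪ D = {1, 2, 3, 4, 5, 6, 7, 8, 9, 10, 11, 12}); total cost 12 + 6 + 15 + 13 = 46.
No covering selection has total cost below 46.

46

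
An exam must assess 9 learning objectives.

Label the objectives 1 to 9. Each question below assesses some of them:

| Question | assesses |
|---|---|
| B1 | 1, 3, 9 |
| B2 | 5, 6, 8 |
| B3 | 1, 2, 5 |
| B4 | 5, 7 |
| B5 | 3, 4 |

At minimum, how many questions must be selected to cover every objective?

Take {B1, B2, B3, B4, B5}. Their union is {1, 2, 3, 4, 5, 6, 7, 8, 9}, which is all 9 objectives.
No 4 of the 5 questions cover everything (all 5 combinations miss at least one objective), so 5 is optimal.

5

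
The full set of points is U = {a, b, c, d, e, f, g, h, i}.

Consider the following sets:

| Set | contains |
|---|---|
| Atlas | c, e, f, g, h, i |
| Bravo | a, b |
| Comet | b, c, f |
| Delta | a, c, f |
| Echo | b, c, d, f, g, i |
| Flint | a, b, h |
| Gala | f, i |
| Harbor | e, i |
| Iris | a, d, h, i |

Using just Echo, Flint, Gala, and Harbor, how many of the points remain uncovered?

0

Union of Echo, Flint, Gala, Harbor = {a, b, c, d, e, f, g, h, i} — that's every point, so 0 are uncovered.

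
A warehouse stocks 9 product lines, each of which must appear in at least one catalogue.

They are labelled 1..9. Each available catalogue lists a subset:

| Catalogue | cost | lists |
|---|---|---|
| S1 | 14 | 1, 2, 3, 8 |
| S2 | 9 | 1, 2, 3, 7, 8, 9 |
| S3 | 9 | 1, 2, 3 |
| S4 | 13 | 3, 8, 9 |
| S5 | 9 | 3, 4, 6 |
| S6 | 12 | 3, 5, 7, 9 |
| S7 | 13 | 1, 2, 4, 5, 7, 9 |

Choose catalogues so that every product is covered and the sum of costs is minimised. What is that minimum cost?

30

S2, S5, S6 together cover every product (S2 ∪ S5 ∪ S6 = {1, 2, 3, 4, 5, 6, 7, 8, 9}); total cost 9 + 9 + 12 = 30.
No covering selection has total cost below 30.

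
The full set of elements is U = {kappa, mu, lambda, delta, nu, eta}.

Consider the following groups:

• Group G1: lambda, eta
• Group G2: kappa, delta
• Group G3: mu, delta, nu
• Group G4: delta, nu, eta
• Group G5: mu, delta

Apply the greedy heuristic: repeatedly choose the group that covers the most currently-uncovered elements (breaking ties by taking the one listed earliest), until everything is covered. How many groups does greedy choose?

3

Greedy: pick G3 (covers 3 new) → pick G1 (covers 2 new) → pick G2 (covers 1 new). Total picks: 3.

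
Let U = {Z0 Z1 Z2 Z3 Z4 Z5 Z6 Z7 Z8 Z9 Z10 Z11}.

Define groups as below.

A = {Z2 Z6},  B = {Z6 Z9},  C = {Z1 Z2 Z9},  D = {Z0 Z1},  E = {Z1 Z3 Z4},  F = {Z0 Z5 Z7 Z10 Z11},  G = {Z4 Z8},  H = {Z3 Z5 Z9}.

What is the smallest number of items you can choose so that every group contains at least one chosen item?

4

The 4 items {Z0, Z2, Z4, Z9} hit every group.
The groups A, D, G, H are pairwise disjoint, so any hitting set needs a separate item for each — at least 4. Hence 4 is optimal.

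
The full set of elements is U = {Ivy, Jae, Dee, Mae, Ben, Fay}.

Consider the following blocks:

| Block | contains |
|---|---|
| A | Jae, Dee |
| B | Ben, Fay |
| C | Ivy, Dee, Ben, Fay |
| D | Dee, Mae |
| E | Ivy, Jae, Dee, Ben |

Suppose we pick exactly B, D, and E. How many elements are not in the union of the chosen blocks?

0

Union of B, D, E = {Ivy, Jae, Dee, Mae, Ben, Fay} — that's every element, so 0 are uncovered.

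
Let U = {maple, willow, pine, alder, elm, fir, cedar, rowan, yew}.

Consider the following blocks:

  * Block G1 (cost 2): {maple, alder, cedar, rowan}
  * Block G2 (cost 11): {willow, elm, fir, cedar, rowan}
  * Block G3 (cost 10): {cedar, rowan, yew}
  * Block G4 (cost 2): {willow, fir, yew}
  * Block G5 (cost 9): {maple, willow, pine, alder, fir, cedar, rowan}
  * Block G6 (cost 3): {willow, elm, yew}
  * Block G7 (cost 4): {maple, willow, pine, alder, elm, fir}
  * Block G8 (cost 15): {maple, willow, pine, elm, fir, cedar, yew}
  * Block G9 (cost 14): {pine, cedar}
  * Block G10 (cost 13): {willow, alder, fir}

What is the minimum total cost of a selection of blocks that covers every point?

G1, G4, G7 together cover every point (G1 ∪ G4 ∪ G7 = {maple, willow, pine, alder, elm, fir, cedar, rowan, yew}); total cost 2 + 2 + 4 = 8.
No covering selection has total cost below 8.

8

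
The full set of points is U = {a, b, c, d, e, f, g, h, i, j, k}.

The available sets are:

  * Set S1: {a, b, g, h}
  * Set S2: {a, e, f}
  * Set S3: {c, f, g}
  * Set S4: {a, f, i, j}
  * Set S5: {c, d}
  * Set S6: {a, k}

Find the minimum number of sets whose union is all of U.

5

Take {S1, S2, S4, S5, S6}. Their union is {a, b, c, d, e, f, g, h, i, j, k}, which is all 11 points.
No 4 of the 6 sets cover everything (all 15 combinations miss at least one point), so 5 is optimal.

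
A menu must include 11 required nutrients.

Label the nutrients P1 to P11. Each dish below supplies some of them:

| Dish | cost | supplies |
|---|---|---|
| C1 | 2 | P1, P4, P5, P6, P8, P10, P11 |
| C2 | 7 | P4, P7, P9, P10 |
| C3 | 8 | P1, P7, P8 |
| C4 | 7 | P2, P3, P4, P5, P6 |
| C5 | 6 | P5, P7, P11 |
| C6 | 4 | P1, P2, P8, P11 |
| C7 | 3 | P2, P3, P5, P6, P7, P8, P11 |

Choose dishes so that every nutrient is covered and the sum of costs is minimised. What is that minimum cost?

C1, C2, C7 together cover every nutrient (C1 ∪ C2 ∪ C7 = {P1, P2, P3, P4, P5, P6, P7, P8, P9, P10, P11}); total cost 2 + 7 + 3 = 12.
No covering selection has total cost below 12.

12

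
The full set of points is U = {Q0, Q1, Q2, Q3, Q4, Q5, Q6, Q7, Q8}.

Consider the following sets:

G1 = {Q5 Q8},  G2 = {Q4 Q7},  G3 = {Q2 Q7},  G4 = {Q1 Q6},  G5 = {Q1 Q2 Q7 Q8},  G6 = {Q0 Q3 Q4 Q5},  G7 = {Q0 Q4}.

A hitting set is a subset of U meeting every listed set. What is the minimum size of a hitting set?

The 4 points {Q2, Q4, Q5, Q6} hit every set.
The sets G1, G3, G4, G7 are pairwise disjoint, so any hitting set needs a separate point for each — at least 4. Hence 4 is optimal.

4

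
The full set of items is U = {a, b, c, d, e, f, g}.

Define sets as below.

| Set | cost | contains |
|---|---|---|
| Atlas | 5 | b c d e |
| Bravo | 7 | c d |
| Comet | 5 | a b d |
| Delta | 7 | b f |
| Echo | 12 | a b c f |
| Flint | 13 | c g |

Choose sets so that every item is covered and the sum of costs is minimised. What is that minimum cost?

30

Atlas, Echo, Flint together cover every item (Atlas ∪ Echo ∪ Flint = {a, b, c, d, e, f, g}); total cost 5 + 12 + 13 = 30.
No covering selection has total cost below 30.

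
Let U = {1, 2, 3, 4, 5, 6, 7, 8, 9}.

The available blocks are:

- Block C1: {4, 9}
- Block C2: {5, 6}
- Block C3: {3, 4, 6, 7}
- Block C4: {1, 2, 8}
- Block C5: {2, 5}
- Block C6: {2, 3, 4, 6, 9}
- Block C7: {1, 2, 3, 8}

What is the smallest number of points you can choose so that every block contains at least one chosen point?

3

H = {2, 4, 5} meets every block (each contains at least one member of H), and |H| = 3.
The blocks C1, C2, C4 are pairwise disjoint, so any hitting set needs a separate point for each — at least 3. Hence 3 is optimal.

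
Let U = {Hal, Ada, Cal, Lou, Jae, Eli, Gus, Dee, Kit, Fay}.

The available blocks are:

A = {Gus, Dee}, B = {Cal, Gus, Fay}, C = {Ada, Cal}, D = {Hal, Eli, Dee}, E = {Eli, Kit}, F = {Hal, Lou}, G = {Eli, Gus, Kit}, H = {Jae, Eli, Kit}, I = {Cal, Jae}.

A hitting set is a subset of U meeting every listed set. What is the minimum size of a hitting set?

4

T = {Cal, Lou, Dee, Kit} meets every block (each contains at least one member of T), and |T| = 4.
The blocks A, E, F, I are pairwise disjoint, so any hitting set needs a separate item for each — at least 4. Hence 4 is optimal.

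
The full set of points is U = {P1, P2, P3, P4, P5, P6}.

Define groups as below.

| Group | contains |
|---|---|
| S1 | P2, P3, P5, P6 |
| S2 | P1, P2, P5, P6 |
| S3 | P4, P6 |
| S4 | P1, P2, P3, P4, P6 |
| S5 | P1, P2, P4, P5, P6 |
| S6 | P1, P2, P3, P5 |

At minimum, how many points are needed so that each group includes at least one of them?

The 2 points {P1, P6} hit every group.
The groups S3, S6 are pairwise disjoint, so any hitting set needs a separate point for each — at least 2. Hence 2 is optimal.

2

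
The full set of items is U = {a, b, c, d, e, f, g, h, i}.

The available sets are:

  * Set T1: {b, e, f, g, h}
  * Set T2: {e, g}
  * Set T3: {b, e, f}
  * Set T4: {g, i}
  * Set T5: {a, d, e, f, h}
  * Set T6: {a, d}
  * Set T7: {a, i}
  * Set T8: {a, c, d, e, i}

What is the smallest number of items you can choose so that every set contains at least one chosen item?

3

T = {a, e, i} meets every set (each contains at least one member of T), and |T| = 3.
The sets T3, T4, T6 are pairwise disjoint, so any hitting set needs a separate item for each — at least 3. Hence 3 is optimal.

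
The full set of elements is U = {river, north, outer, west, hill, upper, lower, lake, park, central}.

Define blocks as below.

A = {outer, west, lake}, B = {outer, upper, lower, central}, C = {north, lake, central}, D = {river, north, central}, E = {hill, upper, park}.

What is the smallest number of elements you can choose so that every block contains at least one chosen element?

The 3 elements {hill, lake, central} hit every block.
The blocks A, D, E are pairwise disjoint, so any hitting set needs a separate element for each — at least 3. Hence 3 is optimal.

3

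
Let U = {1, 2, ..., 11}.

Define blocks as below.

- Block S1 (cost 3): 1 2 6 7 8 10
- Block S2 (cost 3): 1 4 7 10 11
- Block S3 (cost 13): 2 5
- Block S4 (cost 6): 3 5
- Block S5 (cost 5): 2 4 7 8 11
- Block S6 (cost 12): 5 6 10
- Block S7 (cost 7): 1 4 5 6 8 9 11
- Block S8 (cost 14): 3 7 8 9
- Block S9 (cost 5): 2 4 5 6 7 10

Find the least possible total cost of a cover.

16

S1, S4, S7 together cover every item (S1 ∪ S4 ∪ S7 = {1, 2, 3, 4, 5, 6, 7, 8, 9, 10, 11}); total cost 3 + 6 + 7 = 16.
The greedy pick S1, S2, S4, S7 costs 19; no covering selection beats 16.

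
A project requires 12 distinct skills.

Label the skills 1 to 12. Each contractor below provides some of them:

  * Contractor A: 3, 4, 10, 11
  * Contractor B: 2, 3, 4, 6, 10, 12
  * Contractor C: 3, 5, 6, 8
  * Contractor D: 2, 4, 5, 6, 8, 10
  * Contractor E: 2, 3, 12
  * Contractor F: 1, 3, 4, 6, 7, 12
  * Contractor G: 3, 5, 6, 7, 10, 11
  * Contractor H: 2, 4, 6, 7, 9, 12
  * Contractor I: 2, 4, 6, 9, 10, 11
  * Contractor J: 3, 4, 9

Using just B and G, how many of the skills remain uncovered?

Union of B, G = {2, 3, 4, 5, 6, 7, 10, 11, 12}.
Not covered: 1, 8, 9 — 3 skills.

3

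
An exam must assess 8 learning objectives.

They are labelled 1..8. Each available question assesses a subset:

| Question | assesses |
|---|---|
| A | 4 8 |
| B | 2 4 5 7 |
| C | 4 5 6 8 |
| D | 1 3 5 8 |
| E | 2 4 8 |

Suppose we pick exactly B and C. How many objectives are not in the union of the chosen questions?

2

Union of B, C = {2, 4, 5, 6, 7, 8}.
Not covered: 1, 3 — 2 objectives.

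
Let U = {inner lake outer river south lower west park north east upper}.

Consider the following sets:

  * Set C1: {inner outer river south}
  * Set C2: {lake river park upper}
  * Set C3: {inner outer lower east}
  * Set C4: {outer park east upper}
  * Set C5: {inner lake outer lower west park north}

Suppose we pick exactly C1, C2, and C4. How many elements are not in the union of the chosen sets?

Union of C1, C2, C4 = {inner, lake, outer, river, south, park, east, upper}.
Not covered: lower, west, north — 3 elements.

3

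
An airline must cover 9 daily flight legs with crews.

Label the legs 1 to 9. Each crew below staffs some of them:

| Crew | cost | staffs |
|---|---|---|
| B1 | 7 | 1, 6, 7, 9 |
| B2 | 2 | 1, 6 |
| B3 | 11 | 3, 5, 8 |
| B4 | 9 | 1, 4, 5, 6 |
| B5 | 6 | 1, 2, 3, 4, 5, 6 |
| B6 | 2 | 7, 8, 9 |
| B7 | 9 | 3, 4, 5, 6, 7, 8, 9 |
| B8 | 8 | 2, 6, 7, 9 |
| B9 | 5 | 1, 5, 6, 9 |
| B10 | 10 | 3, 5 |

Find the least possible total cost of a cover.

B5, B6 together cover every leg (B5 ∪ B6 = {1, 2, 3, 4, 5, 6, 7, 8, 9}); total cost 6 + 2 = 8.
The greedy pick B6, B2, B5 costs 10; no covering selection beats 8.

8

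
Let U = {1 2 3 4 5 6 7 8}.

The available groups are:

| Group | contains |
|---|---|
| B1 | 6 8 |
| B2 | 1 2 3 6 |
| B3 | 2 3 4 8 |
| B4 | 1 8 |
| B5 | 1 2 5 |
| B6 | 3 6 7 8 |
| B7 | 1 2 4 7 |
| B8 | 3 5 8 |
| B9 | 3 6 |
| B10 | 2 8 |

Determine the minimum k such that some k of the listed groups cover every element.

B5 and B6 and B7 together: B5 ∪ B6 ∪ B7 = {1, 2, 3, 4, 5, 6, 7, 8} — every element is covered.
No 2 of the 10 groups cover everything (all 45 combinations miss at least one element), so 3 is optimal.

3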